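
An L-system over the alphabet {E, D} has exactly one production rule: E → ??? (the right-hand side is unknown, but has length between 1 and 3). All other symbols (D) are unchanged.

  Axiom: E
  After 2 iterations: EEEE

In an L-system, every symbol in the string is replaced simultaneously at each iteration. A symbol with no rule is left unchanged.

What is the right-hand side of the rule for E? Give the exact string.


Answer: EE

Derivation:
Trying E → EE:
  Step 0: E
  Step 1: EE
  Step 2: EEEE
Matches the given result.


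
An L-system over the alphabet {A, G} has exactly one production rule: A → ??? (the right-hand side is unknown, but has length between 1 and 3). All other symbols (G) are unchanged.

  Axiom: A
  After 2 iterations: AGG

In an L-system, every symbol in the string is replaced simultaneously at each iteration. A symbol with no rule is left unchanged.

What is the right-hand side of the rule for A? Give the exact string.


Trying A → AG:
  Step 0: A
  Step 1: AG
  Step 2: AGG
Matches the given result.

Answer: AG


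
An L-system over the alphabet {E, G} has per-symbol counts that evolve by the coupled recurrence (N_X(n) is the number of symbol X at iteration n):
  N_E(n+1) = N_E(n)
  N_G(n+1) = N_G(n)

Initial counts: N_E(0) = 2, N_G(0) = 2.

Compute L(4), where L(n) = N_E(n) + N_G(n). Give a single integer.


Answer: 4

Derivation:
Step 0: N_E=2, N_G=2, L=4
Step 1: N_E=2, N_G=2, L=4
Step 2: N_E=2, N_G=2, L=4
Step 3: N_E=2, N_G=2, L=4
Step 4: N_E=2, N_G=2, L=4


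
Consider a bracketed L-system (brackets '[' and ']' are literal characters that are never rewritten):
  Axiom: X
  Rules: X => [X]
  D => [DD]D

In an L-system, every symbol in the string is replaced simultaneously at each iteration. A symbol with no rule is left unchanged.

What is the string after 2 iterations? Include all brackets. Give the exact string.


Step 0: X
Step 1: [X]
Step 2: [[X]]

Answer: [[X]]


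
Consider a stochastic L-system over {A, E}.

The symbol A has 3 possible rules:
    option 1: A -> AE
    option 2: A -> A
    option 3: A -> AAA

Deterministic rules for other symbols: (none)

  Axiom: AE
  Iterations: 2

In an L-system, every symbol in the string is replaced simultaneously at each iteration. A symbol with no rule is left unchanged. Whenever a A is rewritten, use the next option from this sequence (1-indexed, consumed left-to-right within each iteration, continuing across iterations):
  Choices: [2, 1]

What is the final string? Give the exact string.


Step 0: AE
Step 1: AE  (used choices [2])
Step 2: AEE  (used choices [1])

Answer: AEE


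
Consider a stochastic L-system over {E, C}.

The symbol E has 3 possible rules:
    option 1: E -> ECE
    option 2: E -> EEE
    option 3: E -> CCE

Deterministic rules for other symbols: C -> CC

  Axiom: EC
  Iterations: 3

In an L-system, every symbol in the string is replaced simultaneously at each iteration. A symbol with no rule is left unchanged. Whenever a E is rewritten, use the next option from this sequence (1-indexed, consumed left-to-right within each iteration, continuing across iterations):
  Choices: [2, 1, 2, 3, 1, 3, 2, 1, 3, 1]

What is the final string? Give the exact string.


Answer: ECECCCCEEEEECECCECCCCECECCCCCCCC

Derivation:
Step 0: EC
Step 1: EEECC  (used choices [2])
Step 2: ECEEEECCECCCC  (used choices [1, 2, 3])
Step 3: ECECCCCEEEEECECCECCCCECECCCCCCCC  (used choices [1, 3, 2, 1, 3, 1])


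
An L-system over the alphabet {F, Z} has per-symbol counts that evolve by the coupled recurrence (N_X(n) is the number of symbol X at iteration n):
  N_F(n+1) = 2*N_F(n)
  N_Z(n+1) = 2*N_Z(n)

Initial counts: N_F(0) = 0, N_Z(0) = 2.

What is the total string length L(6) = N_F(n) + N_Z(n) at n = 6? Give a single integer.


Answer: 128

Derivation:
Step 0: N_F=0, N_Z=2, L=2
Step 1: N_F=0, N_Z=4, L=4
Step 2: N_F=0, N_Z=8, L=8
Step 3: N_F=0, N_Z=16, L=16
Step 4: N_F=0, N_Z=32, L=32
Step 5: N_F=0, N_Z=64, L=64
Step 6: N_F=0, N_Z=128, L=128


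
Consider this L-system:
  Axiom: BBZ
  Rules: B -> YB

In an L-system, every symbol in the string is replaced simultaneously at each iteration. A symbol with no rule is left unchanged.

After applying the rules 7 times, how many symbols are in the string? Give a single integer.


Step 0: length = 3
Step 1: length = 5
Step 2: length = 7
Step 3: length = 9
Step 4: length = 11
Step 5: length = 13
Step 6: length = 15
Step 7: length = 17

Answer: 17


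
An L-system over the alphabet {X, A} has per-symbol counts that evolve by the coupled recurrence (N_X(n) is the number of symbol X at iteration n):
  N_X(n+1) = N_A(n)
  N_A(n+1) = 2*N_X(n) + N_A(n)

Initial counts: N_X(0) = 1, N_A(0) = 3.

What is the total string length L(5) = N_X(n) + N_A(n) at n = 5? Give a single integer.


Step 0: N_X=1, N_A=3, L=4
Step 1: N_X=3, N_A=5, L=8
Step 2: N_X=5, N_A=11, L=16
Step 3: N_X=11, N_A=21, L=32
Step 4: N_X=21, N_A=43, L=64
Step 5: N_X=43, N_A=85, L=128

Answer: 128


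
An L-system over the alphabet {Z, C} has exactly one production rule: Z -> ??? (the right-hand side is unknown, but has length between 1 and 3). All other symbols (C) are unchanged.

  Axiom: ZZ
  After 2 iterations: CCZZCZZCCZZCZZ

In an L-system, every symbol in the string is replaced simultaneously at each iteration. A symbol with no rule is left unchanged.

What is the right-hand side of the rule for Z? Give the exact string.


Trying Z -> CZZ:
  Step 0: ZZ
  Step 1: CZZCZZ
  Step 2: CCZZCZZCCZZCZZ
Matches the given result.

Answer: CZZ


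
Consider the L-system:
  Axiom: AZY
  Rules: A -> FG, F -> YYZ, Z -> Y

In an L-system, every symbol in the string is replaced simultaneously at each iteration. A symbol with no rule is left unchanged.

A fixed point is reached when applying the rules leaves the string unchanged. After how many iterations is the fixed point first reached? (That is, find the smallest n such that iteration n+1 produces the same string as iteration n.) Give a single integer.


Answer: 3

Derivation:
Step 0: AZY
Step 1: FGYY
Step 2: YYZGYY
Step 3: YYYGYY
Step 4: YYYGYY  (unchanged — fixed point at step 3)


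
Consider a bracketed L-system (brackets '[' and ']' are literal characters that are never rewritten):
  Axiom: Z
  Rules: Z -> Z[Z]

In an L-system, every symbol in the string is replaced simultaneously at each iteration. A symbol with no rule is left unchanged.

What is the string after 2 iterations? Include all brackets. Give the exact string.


Step 0: Z
Step 1: Z[Z]
Step 2: Z[Z][Z[Z]]

Answer: Z[Z][Z[Z]]


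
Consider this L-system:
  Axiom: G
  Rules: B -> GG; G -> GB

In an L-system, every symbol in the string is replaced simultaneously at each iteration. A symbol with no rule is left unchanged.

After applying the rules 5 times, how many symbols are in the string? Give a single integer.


Step 0: length = 1
Step 1: length = 2
Step 2: length = 4
Step 3: length = 8
Step 4: length = 16
Step 5: length = 32

Answer: 32


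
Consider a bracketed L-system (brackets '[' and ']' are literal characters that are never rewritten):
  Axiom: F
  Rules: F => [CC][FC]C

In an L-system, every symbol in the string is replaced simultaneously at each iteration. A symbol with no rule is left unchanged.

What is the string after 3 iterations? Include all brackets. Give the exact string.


Step 0: F
Step 1: [CC][FC]C
Step 2: [CC][[CC][FC]CC]C
Step 3: [CC][[CC][[CC][FC]CC]CC]C

Answer: [CC][[CC][[CC][FC]CC]CC]C


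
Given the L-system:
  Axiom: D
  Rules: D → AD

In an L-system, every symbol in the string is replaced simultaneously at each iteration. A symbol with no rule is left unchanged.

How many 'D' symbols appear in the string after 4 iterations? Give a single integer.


Step 0: D  (1 'D')
Step 1: AD  (1 'D')
Step 2: AAD  (1 'D')
Step 3: AAAD  (1 'D')
Step 4: AAAAD  (1 'D')

Answer: 1


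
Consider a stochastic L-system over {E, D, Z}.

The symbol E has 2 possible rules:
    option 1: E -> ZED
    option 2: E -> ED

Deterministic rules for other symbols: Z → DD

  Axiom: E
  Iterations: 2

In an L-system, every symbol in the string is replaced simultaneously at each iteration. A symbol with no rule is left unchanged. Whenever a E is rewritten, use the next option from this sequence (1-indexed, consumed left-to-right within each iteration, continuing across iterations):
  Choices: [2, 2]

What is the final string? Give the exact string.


Step 0: E
Step 1: ED  (used choices [2])
Step 2: EDD  (used choices [2])

Answer: EDD


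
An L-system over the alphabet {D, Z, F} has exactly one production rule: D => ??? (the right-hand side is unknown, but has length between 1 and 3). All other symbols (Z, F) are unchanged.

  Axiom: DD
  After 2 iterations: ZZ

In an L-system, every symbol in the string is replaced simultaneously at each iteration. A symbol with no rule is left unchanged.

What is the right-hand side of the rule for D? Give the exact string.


Answer: Z

Derivation:
Trying D => Z:
  Step 0: DD
  Step 1: ZZ
  Step 2: ZZ
Matches the given result.


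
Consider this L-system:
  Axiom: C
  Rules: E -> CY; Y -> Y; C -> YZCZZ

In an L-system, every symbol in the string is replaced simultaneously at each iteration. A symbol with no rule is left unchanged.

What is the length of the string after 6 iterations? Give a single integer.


Answer: 25

Derivation:
Step 0: length = 1
Step 1: length = 5
Step 2: length = 9
Step 3: length = 13
Step 4: length = 17
Step 5: length = 21
Step 6: length = 25


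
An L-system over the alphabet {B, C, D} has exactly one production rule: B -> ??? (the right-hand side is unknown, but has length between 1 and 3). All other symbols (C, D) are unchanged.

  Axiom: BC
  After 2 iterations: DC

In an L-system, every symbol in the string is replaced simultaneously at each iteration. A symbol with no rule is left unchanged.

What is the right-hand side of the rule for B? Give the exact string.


Answer: D

Derivation:
Trying B -> D:
  Step 0: BC
  Step 1: DC
  Step 2: DC
Matches the given result.


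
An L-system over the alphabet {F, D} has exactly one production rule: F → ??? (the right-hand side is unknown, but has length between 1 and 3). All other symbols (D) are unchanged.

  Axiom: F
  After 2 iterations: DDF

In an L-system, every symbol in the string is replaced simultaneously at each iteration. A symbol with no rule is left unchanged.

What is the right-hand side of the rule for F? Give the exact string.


Answer: DF

Derivation:
Trying F → DF:
  Step 0: F
  Step 1: DF
  Step 2: DDF
Matches the given result.


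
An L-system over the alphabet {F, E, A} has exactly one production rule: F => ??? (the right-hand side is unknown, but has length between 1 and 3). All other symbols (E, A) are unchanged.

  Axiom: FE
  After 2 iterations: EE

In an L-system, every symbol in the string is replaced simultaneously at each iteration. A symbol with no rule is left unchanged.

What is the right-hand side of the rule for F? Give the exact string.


Trying F => E:
  Step 0: FE
  Step 1: EE
  Step 2: EE
Matches the given result.

Answer: E


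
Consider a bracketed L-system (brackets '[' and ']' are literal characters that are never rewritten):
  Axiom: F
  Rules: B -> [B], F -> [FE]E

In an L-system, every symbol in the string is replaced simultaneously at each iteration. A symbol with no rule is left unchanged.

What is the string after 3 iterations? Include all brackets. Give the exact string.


Answer: [[[FE]EE]EE]E

Derivation:
Step 0: F
Step 1: [FE]E
Step 2: [[FE]EE]E
Step 3: [[[FE]EE]EE]E


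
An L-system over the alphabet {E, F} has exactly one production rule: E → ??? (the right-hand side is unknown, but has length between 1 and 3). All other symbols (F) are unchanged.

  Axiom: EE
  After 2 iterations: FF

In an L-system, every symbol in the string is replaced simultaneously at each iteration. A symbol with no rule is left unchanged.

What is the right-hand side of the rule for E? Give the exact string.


Trying E → F:
  Step 0: EE
  Step 1: FF
  Step 2: FF
Matches the given result.

Answer: F


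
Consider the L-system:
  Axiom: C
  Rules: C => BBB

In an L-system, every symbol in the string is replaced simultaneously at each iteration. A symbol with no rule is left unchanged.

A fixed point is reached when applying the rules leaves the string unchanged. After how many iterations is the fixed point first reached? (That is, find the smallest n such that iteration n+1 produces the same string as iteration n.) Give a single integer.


Answer: 1

Derivation:
Step 0: C
Step 1: BBB
Step 2: BBB  (unchanged — fixed point at step 1)


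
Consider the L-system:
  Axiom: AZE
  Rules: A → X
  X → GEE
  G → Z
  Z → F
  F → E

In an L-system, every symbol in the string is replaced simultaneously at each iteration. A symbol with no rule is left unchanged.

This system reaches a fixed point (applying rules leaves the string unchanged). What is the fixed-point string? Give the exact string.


Answer: EEEEE

Derivation:
Step 0: AZE
Step 1: XFE
Step 2: GEEEE
Step 3: ZEEEE
Step 4: FEEEE
Step 5: EEEEE
Step 6: EEEEE  (unchanged — fixed point at step 5)


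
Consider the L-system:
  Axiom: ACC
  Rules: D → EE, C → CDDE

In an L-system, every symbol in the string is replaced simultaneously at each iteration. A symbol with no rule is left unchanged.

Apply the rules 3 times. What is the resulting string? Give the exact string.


Answer: ACDDEEEEEEEEEEECDDEEEEEEEEEEE

Derivation:
Step 0: ACC
Step 1: ACDDECDDE
Step 2: ACDDEEEEEECDDEEEEEE
Step 3: ACDDEEEEEEEEEEECDDEEEEEEEEEEE


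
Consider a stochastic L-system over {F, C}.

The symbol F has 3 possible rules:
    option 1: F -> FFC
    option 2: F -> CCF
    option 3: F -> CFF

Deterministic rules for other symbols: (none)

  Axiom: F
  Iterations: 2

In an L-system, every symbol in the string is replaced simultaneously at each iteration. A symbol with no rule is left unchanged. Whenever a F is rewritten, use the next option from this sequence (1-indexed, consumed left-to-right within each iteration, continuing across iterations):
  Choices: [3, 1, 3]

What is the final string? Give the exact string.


Step 0: F
Step 1: CFF  (used choices [3])
Step 2: CFFCCFF  (used choices [1, 3])

Answer: CFFCCFF


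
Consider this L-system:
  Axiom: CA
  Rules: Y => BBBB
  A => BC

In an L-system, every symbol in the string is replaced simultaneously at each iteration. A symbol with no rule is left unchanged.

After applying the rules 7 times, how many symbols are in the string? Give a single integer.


Answer: 3

Derivation:
Step 0: length = 2
Step 1: length = 3
Step 2: length = 3
Step 3: length = 3
Step 4: length = 3
Step 5: length = 3
Step 6: length = 3
Step 7: length = 3


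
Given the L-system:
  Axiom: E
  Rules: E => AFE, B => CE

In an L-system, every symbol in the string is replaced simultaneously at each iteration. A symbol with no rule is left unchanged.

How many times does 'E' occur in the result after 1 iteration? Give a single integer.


Answer: 1

Derivation:
Step 0: E  (1 'E')
Step 1: AFE  (1 'E')


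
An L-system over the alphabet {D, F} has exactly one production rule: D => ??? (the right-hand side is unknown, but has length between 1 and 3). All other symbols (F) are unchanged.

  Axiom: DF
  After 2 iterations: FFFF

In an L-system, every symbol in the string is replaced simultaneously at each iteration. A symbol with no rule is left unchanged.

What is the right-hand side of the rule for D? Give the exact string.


Trying D => FFF:
  Step 0: DF
  Step 1: FFFF
  Step 2: FFFF
Matches the given result.

Answer: FFF


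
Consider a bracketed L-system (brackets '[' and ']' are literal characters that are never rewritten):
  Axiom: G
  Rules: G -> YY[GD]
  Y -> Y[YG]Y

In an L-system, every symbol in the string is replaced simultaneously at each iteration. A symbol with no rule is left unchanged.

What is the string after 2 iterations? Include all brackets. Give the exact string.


Answer: Y[YG]YY[YG]Y[YY[GD]D]

Derivation:
Step 0: G
Step 1: YY[GD]
Step 2: Y[YG]YY[YG]Y[YY[GD]D]


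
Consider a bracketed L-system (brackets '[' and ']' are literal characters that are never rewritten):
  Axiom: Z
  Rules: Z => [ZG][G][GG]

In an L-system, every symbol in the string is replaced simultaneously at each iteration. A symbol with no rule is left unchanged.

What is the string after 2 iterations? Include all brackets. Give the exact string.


Answer: [[ZG][G][GG]G][G][GG]

Derivation:
Step 0: Z
Step 1: [ZG][G][GG]
Step 2: [[ZG][G][GG]G][G][GG]


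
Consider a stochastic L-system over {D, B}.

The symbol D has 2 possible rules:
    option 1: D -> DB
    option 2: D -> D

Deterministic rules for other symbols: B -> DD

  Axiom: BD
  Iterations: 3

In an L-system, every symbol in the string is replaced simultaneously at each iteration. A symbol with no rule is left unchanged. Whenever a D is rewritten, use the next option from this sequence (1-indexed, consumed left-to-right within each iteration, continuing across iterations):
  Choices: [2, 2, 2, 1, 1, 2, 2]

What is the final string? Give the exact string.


Step 0: BD
Step 1: DDD  (used choices [2])
Step 2: DDDB  (used choices [2, 2, 1])
Step 3: DBDDDD  (used choices [1, 2, 2])

Answer: DBDDDD


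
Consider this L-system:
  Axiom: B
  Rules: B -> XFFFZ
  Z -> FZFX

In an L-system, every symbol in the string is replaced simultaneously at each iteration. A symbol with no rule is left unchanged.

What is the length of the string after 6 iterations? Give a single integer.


Step 0: length = 1
Step 1: length = 5
Step 2: length = 8
Step 3: length = 11
Step 4: length = 14
Step 5: length = 17
Step 6: length = 20

Answer: 20


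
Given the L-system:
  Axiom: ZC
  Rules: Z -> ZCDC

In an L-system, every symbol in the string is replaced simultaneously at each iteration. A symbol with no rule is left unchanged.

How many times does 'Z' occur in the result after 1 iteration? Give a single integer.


Step 0: ZC  (1 'Z')
Step 1: ZCDCC  (1 'Z')

Answer: 1


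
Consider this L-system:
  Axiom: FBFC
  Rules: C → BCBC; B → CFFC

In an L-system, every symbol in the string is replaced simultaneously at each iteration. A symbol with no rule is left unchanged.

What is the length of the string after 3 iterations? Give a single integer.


Answer: 88

Derivation:
Step 0: length = 4
Step 1: length = 10
Step 2: length = 28
Step 3: length = 88


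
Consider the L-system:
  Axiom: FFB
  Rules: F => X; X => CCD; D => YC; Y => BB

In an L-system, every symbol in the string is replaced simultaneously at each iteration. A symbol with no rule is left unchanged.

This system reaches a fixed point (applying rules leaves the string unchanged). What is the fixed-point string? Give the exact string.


Step 0: FFB
Step 1: XXB
Step 2: CCDCCDB
Step 3: CCYCCCYCB
Step 4: CCBBCCCBBCB
Step 5: CCBBCCCBBCB  (unchanged — fixed point at step 4)

Answer: CCBBCCCBBCB


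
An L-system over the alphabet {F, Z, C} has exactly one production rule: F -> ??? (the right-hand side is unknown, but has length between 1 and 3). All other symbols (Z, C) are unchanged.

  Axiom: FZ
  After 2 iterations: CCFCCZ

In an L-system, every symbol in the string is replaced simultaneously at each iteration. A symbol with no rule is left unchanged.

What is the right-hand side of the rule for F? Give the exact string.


Answer: CFC

Derivation:
Trying F -> CFC:
  Step 0: FZ
  Step 1: CFCZ
  Step 2: CCFCCZ
Matches the given result.


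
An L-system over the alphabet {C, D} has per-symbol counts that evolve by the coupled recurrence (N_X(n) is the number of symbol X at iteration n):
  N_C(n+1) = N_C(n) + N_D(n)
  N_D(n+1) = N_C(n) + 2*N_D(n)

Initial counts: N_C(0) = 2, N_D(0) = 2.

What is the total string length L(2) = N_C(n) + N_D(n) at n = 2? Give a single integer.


Step 0: N_C=2, N_D=2, L=4
Step 1: N_C=4, N_D=6, L=10
Step 2: N_C=10, N_D=16, L=26

Answer: 26


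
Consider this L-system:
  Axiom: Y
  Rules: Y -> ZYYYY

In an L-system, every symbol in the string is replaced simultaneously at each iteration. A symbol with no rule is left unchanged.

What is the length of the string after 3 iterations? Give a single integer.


Answer: 85

Derivation:
Step 0: length = 1
Step 1: length = 5
Step 2: length = 21
Step 3: length = 85


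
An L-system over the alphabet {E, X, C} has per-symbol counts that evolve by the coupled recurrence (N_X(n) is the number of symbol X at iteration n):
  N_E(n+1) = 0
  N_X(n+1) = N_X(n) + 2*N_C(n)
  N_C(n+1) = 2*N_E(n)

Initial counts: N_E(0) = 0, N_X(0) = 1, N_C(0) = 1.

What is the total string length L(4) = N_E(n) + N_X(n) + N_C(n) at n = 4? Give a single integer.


Answer: 3

Derivation:
Step 0: N_E=0, N_X=1, N_C=1, L=2
Step 1: N_E=0, N_X=3, N_C=0, L=3
Step 2: N_E=0, N_X=3, N_C=0, L=3
Step 3: N_E=0, N_X=3, N_C=0, L=3
Step 4: N_E=0, N_X=3, N_C=0, L=3


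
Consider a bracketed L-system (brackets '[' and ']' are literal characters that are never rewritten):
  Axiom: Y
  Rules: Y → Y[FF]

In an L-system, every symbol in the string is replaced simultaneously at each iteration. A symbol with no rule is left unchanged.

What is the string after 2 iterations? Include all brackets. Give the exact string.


Step 0: Y
Step 1: Y[FF]
Step 2: Y[FF][FF]

Answer: Y[FF][FF]


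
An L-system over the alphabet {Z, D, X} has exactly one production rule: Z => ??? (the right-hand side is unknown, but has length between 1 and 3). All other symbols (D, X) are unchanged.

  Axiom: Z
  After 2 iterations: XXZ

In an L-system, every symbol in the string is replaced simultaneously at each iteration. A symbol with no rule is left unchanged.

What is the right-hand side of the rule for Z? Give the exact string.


Answer: XZ

Derivation:
Trying Z => XZ:
  Step 0: Z
  Step 1: XZ
  Step 2: XXZ
Matches the given result.


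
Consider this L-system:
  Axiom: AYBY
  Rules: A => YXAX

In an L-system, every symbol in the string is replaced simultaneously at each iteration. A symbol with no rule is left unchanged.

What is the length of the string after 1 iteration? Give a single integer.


Step 0: length = 4
Step 1: length = 7

Answer: 7


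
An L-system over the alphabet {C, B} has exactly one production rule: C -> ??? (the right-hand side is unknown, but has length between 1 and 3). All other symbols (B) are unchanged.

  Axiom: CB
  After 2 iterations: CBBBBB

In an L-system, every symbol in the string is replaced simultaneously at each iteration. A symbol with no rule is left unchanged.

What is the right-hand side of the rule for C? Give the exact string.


Answer: CBB

Derivation:
Trying C -> CBB:
  Step 0: CB
  Step 1: CBBB
  Step 2: CBBBBB
Matches the given result.


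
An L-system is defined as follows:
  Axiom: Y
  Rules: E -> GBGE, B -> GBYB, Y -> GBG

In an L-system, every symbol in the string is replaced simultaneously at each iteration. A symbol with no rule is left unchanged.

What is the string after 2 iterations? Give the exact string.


Step 0: Y
Step 1: GBG
Step 2: GGBYBG

Answer: GGBYBG


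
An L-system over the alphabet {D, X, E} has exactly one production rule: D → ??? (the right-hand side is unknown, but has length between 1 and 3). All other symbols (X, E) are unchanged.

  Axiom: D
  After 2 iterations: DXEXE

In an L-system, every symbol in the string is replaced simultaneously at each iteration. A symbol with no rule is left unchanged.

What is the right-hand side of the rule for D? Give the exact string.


Answer: DXE

Derivation:
Trying D → DXE:
  Step 0: D
  Step 1: DXE
  Step 2: DXEXE
Matches the given result.


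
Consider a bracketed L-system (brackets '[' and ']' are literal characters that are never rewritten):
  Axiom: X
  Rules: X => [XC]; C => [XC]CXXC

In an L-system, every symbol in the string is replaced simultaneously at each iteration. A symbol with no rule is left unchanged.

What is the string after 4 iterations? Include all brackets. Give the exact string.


Step 0: X
Step 1: [XC]
Step 2: [[XC][XC]CXXC]
Step 3: [[[XC][XC]CXXC][[XC][XC]CXXC][XC]CXXC[XC][XC][XC]CXXC]
Step 4: [[[[XC][XC]CXXC][[XC][XC]CXXC][XC]CXXC[XC][XC][XC]CXXC][[[XC][XC]CXXC][[XC][XC]CXXC][XC]CXXC[XC][XC][XC]CXXC][[XC][XC]CXXC][XC]CXXC[XC][XC][XC]CXXC[[XC][XC]CXXC][[XC][XC]CXXC][[XC][XC]CXXC][XC]CXXC[XC][XC][XC]CXXC]

Answer: [[[[XC][XC]CXXC][[XC][XC]CXXC][XC]CXXC[XC][XC][XC]CXXC][[[XC][XC]CXXC][[XC][XC]CXXC][XC]CXXC[XC][XC][XC]CXXC][[XC][XC]CXXC][XC]CXXC[XC][XC][XC]CXXC[[XC][XC]CXXC][[XC][XC]CXXC][[XC][XC]CXXC][XC]CXXC[XC][XC][XC]CXXC]


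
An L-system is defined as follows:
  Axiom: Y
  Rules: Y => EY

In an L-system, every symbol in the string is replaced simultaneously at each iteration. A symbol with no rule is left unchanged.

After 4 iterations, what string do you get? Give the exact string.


Answer: EEEEY

Derivation:
Step 0: Y
Step 1: EY
Step 2: EEY
Step 3: EEEY
Step 4: EEEEY


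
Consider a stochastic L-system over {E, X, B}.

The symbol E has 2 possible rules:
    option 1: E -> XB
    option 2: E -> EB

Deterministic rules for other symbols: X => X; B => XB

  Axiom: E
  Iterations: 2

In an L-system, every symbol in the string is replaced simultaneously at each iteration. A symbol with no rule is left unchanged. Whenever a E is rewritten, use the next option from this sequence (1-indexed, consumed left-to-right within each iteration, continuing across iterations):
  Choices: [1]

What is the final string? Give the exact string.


Answer: XXB

Derivation:
Step 0: E
Step 1: XB  (used choices [1])
Step 2: XXB  (used choices [])


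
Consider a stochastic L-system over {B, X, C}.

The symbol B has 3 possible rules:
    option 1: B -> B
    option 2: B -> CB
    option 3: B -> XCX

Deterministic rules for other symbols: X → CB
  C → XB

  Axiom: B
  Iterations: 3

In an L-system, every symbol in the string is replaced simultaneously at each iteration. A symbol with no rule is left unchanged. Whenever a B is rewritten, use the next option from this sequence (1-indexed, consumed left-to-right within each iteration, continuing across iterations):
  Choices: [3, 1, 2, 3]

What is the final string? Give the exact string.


Answer: XBBCBCBXBXCX

Derivation:
Step 0: B
Step 1: XCX  (used choices [3])
Step 2: CBXBCB  (used choices [])
Step 3: XBBCBCBXBXCX  (used choices [1, 2, 3])


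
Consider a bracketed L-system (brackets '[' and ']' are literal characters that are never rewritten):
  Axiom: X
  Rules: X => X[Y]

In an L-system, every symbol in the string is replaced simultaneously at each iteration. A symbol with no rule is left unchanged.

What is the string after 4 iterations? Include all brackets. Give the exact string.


Answer: X[Y][Y][Y][Y]

Derivation:
Step 0: X
Step 1: X[Y]
Step 2: X[Y][Y]
Step 3: X[Y][Y][Y]
Step 4: X[Y][Y][Y][Y]


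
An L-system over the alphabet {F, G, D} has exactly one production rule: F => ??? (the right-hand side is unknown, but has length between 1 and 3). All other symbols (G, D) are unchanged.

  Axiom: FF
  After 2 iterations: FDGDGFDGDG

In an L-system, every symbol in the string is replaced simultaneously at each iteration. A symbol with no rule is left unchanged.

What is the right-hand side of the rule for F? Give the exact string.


Trying F => FDG:
  Step 0: FF
  Step 1: FDGFDG
  Step 2: FDGDGFDGDG
Matches the given result.

Answer: FDG


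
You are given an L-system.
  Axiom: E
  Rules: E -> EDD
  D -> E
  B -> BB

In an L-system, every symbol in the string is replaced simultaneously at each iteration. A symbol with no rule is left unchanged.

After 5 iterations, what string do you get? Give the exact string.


Step 0: E
Step 1: EDD
Step 2: EDDEE
Step 3: EDDEEEDDEDD
Step 4: EDDEEEDDEDDEDDEEEDDEE
Step 5: EDDEEEDDEDDEDDEEEDDEEEDDEEEDDEDDEDDEEEDDEDD

Answer: EDDEEEDDEDDEDDEEEDDEEEDDEEEDDEDDEDDEEEDDEDD


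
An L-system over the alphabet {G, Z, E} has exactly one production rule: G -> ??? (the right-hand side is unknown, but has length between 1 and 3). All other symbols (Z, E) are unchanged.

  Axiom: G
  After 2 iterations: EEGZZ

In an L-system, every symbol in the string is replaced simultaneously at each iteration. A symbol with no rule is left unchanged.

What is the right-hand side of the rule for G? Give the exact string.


Trying G -> EGZ:
  Step 0: G
  Step 1: EGZ
  Step 2: EEGZZ
Matches the given result.

Answer: EGZ


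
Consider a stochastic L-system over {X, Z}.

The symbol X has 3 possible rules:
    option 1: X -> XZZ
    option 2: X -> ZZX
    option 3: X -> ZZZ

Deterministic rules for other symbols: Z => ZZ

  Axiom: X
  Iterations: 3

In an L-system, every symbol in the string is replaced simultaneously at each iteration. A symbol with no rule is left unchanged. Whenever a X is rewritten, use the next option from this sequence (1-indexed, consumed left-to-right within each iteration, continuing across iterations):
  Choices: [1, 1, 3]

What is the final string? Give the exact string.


Step 0: X
Step 1: XZZ  (used choices [1])
Step 2: XZZZZZZ  (used choices [1])
Step 3: ZZZZZZZZZZZZZZZ  (used choices [3])

Answer: ZZZZZZZZZZZZZZZ


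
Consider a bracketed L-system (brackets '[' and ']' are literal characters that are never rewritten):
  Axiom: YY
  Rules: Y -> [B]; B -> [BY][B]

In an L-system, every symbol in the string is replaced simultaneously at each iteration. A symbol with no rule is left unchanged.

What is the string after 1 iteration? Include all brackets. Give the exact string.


Answer: [B][B]

Derivation:
Step 0: YY
Step 1: [B][B]


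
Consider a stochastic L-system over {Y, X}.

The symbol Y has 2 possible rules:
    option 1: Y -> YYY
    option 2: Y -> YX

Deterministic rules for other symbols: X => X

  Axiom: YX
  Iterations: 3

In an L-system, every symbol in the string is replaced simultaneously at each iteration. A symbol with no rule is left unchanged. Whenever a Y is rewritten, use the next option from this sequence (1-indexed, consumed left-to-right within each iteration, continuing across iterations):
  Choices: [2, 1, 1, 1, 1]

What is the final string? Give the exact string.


Answer: YYYYYYYYYXX

Derivation:
Step 0: YX
Step 1: YXX  (used choices [2])
Step 2: YYYXX  (used choices [1])
Step 3: YYYYYYYYYXX  (used choices [1, 1, 1])


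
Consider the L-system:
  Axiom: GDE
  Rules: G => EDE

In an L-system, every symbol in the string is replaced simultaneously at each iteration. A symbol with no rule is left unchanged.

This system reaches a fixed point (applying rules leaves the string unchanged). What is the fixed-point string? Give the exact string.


Answer: EDEDE

Derivation:
Step 0: GDE
Step 1: EDEDE
Step 2: EDEDE  (unchanged — fixed point at step 1)


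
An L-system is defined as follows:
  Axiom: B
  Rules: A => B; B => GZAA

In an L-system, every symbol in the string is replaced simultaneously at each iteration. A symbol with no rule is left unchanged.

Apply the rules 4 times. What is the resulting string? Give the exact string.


Answer: GZGZBBGZBB

Derivation:
Step 0: B
Step 1: GZAA
Step 2: GZBB
Step 3: GZGZAAGZAA
Step 4: GZGZBBGZBB


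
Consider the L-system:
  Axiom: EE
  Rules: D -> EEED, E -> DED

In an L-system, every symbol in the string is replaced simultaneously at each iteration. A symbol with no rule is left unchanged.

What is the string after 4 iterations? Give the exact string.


Step 0: EE
Step 1: DEDDED
Step 2: EEEDDEDEEEDEEEDDEDEEED
Step 3: DEDDEDDEDEEEDEEEDDEDEEEDDEDDEDDEDEEEDDEDDEDDEDEEEDEEEDDEDEEEDDEDDEDDEDEEED
Step 4: EEEDDEDEEEDEEEDDEDEEEDEEEDDEDEEEDDEDDEDDEDEEEDDEDDEDDEDEEEDEEEDDEDEEEDDEDDEDDEDEEEDEEEDDEDEEEDEEEDDEDEEEDEEEDDEDEEEDDEDDEDDEDEEEDEEEDDEDEEEDEEEDDEDEEEDEEEDDEDEEEDDEDDEDDEDEEEDDEDDEDDEDEEEDEEEDDEDEEEDDEDDEDDEDEEEDEEEDDEDEEEDEEEDDEDEEEDEEEDDEDEEEDDEDDEDDEDEEED

Answer: EEEDDEDEEEDEEEDDEDEEEDEEEDDEDEEEDDEDDEDDEDEEEDDEDDEDDEDEEEDEEEDDEDEEEDDEDDEDDEDEEEDEEEDDEDEEEDEEEDDEDEEEDEEEDDEDEEEDDEDDEDDEDEEEDEEEDDEDEEEDEEEDDEDEEEDEEEDDEDEEEDDEDDEDDEDEEEDDEDDEDDEDEEEDEEEDDEDEEEDDEDDEDDEDEEEDEEEDDEDEEEDEEEDDEDEEEDEEEDDEDEEEDDEDDEDDEDEEED


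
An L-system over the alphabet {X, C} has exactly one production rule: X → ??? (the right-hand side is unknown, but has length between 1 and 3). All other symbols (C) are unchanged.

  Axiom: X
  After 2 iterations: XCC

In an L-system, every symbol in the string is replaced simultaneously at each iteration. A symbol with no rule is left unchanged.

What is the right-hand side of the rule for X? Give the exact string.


Trying X → XC:
  Step 0: X
  Step 1: XC
  Step 2: XCC
Matches the given result.

Answer: XC


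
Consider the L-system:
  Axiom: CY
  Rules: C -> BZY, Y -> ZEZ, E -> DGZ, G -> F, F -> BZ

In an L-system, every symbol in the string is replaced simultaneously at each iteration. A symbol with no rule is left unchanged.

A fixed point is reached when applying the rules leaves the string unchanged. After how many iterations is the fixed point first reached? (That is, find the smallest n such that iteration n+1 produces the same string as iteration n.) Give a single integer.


Step 0: CY
Step 1: BZYZEZ
Step 2: BZZEZZDGZZ
Step 3: BZZDGZZZDFZZ
Step 4: BZZDFZZZDBZZZ
Step 5: BZZDBZZZZDBZZZ
Step 6: BZZDBZZZZDBZZZ  (unchanged — fixed point at step 5)

Answer: 5


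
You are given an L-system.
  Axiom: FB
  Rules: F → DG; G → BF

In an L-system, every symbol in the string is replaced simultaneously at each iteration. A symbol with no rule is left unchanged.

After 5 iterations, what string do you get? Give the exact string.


Step 0: FB
Step 1: DGB
Step 2: DBFB
Step 3: DBDGB
Step 4: DBDBFB
Step 5: DBDBDGB

Answer: DBDBDGB


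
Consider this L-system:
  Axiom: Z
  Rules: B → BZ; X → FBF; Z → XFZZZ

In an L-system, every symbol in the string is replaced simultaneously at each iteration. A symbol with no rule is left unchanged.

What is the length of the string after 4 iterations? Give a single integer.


Step 0: length = 1
Step 1: length = 5
Step 2: length = 19
Step 3: length = 62
Step 4: length = 196

Answer: 196


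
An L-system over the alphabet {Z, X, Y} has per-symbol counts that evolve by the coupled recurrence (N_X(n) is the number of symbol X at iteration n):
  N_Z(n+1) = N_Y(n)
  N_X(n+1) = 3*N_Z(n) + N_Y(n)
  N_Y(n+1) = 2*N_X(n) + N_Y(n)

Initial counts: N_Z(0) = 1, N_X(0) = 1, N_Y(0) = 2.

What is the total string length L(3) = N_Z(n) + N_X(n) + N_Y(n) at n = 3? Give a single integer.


Step 0: N_Z=1, N_X=1, N_Y=2, L=4
Step 1: N_Z=2, N_X=5, N_Y=4, L=11
Step 2: N_Z=4, N_X=10, N_Y=14, L=28
Step 3: N_Z=14, N_X=26, N_Y=34, L=74

Answer: 74


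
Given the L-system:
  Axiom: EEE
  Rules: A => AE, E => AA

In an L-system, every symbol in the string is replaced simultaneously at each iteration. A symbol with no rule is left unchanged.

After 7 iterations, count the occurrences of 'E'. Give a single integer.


Step 0: EEE  (3 'E')
Step 1: AAAAAA  (0 'E')
Step 2: AEAEAEAEAEAE  (6 'E')
Step 3: AEAAAEAAAEAAAEAAAEAAAEAA  (6 'E')
Step 4: AEAAAEAEAEAAAEAEAEAAAEAEAEAAAEAEAEAAAEAEAEAAAEAE  (18 'E')
Step 5: AEAAAEAEAEAAAEAAAEAAAEAEAEAAAEAAAEAAAEAEAEAAAEAAAEAAAEAEAEAAAEAAAEAAAEAEAEAAAEAAAEAAAEAEAEAAAEAA  (30 'E')
Step 6: AEAAAEAEAEAAAEAAAEAAAEAEAEAAAEAEAEAAAEAEAEAAAEAAAEAAAEAEAEAAAEAEAEAAAEAEAEAAAEAAAEAAAEAEAEAAAEAEAEAAAEAEAEAAAEAAAEAAAEAEAEAAAEAEAEAAAEAEAEAAAEAAAEAAAEAEAEAAAEAEAEAAAEAEAEAAAEAAAEAAAEAEAEAAAEAE  (66 'E')
Step 7: AEAAAEAEAEAAAEAAAEAAAEAEAEAAAEAEAEAAAEAEAEAAAEAAAEAAAEAEAEAAAEAAAEAAAEAEAEAAAEAAAEAAAEAEAEAAAEAEAEAAAEAEAEAAAEAAAEAAAEAEAEAAAEAAAEAAAEAEAEAAAEAAAEAAAEAEAEAAAEAEAEAAAEAEAEAAAEAAAEAAAEAEAEAAAEAAAEAAAEAEAEAAAEAAAEAAAEAEAEAAAEAEAEAAAEAEAEAAAEAAAEAAAEAEAEAAAEAAAEAAAEAEAEAAAEAAAEAAAEAEAEAAAEAEAEAAAEAEAEAAAEAAAEAAAEAEAEAAAEAAAEAAAEAEAEAAAEAAAEAAAEAEAEAAAEAEAEAAAEAEAEAAAEAAAEAAAEAEAEAAAEAA  (126 'E')

Answer: 126


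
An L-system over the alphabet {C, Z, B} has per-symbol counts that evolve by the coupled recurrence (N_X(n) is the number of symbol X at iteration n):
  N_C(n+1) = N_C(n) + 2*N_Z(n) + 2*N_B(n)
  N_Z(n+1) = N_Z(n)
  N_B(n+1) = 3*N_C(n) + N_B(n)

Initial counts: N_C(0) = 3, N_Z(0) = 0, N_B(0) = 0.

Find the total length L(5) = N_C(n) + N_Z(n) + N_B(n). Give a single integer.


Step 0: N_C=3, N_Z=0, N_B=0, L=3
Step 1: N_C=3, N_Z=0, N_B=9, L=12
Step 2: N_C=21, N_Z=0, N_B=18, L=39
Step 3: N_C=57, N_Z=0, N_B=81, L=138
Step 4: N_C=219, N_Z=0, N_B=252, L=471
Step 5: N_C=723, N_Z=0, N_B=909, L=1632

Answer: 1632


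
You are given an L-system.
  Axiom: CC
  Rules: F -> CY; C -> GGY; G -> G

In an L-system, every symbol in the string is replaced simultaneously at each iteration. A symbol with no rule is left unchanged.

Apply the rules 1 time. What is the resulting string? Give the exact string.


Step 0: CC
Step 1: GGYGGY

Answer: GGYGGY


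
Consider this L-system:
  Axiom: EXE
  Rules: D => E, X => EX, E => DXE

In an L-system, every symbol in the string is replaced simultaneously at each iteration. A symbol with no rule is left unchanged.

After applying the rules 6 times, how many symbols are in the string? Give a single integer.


Step 0: length = 3
Step 1: length = 8
Step 2: length = 17
Step 3: length = 39
Step 4: length = 87
Step 5: length = 196
Step 6: length = 440

Answer: 440


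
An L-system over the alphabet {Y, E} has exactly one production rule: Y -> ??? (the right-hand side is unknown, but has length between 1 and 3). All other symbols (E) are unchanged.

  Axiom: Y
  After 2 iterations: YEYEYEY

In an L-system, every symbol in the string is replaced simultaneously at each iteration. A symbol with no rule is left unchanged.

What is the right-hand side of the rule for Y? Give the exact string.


Trying Y -> YEY:
  Step 0: Y
  Step 1: YEY
  Step 2: YEYEYEY
Matches the given result.

Answer: YEY


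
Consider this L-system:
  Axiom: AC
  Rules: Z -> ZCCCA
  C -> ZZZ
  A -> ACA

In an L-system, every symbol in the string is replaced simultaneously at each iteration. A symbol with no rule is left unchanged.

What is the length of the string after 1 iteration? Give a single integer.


Step 0: length = 2
Step 1: length = 6

Answer: 6


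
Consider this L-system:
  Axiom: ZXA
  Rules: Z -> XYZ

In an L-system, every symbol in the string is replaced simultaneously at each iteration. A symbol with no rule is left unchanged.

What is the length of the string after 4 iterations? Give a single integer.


Step 0: length = 3
Step 1: length = 5
Step 2: length = 7
Step 3: length = 9
Step 4: length = 11

Answer: 11


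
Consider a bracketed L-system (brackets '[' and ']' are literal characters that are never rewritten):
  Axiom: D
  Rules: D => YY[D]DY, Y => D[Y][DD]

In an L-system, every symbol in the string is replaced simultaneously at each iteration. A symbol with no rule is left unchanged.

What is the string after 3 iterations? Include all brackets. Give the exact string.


Answer: YY[D]DY[D[Y][DD]][YY[D]DYYY[D]DY]YY[D]DY[D[Y][DD]][YY[D]DYYY[D]DY][D[Y][DD]D[Y][DD][YY[D]DY]YY[D]DYD[Y][DD]]D[Y][DD]D[Y][DD][YY[D]DY]YY[D]DYD[Y][DD]YY[D]DY[D[Y][DD]][YY[D]DYYY[D]DY]

Derivation:
Step 0: D
Step 1: YY[D]DY
Step 2: D[Y][DD]D[Y][DD][YY[D]DY]YY[D]DYD[Y][DD]
Step 3: YY[D]DY[D[Y][DD]][YY[D]DYYY[D]DY]YY[D]DY[D[Y][DD]][YY[D]DYYY[D]DY][D[Y][DD]D[Y][DD][YY[D]DY]YY[D]DYD[Y][DD]]D[Y][DD]D[Y][DD][YY[D]DY]YY[D]DYD[Y][DD]YY[D]DY[D[Y][DD]][YY[D]DYYY[D]DY]


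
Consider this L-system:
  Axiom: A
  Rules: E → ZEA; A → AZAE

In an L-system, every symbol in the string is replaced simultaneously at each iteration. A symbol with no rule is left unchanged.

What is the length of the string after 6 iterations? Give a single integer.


Step 0: length = 1
Step 1: length = 4
Step 2: length = 12
Step 3: length = 33
Step 4: length = 88
Step 5: length = 232
Step 6: length = 609

Answer: 609


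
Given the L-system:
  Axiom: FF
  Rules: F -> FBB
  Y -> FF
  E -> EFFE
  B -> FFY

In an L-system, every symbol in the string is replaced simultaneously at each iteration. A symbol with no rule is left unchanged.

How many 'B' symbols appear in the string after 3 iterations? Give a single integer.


Answer: 20

Derivation:
Step 0: FF  (0 'B')
Step 1: FBBFBB  (4 'B')
Step 2: FBBFFYFFYFBBFFYFFY  (4 'B')
Step 3: FBBFFYFFYFBBFBBFFFBBFBBFFFBBFFYFFYFBBFBBFFFBBFBBFF  (20 'B')
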